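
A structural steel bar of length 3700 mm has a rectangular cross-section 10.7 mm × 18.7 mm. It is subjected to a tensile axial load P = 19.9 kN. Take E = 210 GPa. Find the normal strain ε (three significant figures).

4.74e-04

A = 200.1 mm².
σ = N/A = 99.46 MPa; ε = σ/E = 99.46/210000 = 4.736e-04.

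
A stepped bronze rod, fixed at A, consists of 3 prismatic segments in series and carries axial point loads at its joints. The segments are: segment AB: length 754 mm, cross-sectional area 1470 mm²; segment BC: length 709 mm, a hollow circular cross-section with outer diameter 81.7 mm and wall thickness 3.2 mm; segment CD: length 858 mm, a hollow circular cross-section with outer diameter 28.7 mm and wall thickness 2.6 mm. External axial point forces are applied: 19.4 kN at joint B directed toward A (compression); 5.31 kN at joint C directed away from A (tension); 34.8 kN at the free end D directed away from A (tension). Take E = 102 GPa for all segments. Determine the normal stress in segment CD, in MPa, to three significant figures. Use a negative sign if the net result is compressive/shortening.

163 MPa

Internal axial forces (sectioning from the free end, tension +): N_CD = 34.8 kN, N_BC = 40.11 kN, N_AB = 20.71 kN.
A_CD = 213.2 mm².
σ_CD = N_CD/A_CD = 34800/213.2 = 163.2 MPa.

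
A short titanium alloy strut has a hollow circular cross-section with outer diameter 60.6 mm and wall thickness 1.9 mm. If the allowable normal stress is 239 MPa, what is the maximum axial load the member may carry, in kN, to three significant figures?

A = 350.4 mm².
P_max = σ_allow · A = 239 · 350.4 = 83740 N = 83.74 kN.

83.7 kN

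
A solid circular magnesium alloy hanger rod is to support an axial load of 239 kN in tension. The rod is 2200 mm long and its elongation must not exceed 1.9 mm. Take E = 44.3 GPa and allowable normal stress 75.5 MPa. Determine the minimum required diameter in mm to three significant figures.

Required area A ≥ P/σ_allow = 239000/75.5 = 3166 mm².
For a solid circular section, d ≥ √(4A/π) = 63.49 mm.
Elongation limit: A ≥ PL/(Eδ_allow) = 239000·2200/(44300·1.9) = 6247 mm² ⇒ d ≥ 89.18 mm.
The elongation limit governs.

89.2 mm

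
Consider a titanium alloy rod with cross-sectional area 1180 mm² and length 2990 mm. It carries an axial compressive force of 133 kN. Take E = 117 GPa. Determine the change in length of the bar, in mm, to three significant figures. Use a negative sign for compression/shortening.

-2.88 mm

δ_mech = NL/(AE) = -133000·2990/(1180·117000) = -2.88 mm.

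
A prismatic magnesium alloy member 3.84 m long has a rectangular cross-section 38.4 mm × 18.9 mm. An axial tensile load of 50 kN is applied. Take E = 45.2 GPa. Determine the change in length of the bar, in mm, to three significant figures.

A = 725.8 mm².
δ_mech = NL/(AE) = 50000·3840/(725.8·45200) = 5.853 mm.

5.85 mm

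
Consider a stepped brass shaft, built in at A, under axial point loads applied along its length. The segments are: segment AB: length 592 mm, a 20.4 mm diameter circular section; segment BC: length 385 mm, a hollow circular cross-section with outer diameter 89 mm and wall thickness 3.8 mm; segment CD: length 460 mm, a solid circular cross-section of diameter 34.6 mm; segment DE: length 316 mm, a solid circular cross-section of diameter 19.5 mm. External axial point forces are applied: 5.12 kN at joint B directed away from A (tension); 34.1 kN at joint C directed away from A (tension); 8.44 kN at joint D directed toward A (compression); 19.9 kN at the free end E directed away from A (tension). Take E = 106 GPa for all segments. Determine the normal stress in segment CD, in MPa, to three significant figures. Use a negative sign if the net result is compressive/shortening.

12.2 MPa

Internal axial forces (sectioning from the free end, tension +): N_DE = 19.9 kN, N_CD = 11.46 kN, N_BC = 45.56 kN, N_AB = 50.68 kN.
A_CD = 940.2 mm².
σ_CD = N_CD/A_CD = 11460/940.2 = 12.19 MPa.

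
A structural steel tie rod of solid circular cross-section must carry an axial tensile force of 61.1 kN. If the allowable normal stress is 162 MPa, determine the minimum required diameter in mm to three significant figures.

21.9 mm

Required area A ≥ P/σ_allow = 61100/162 = 377.2 mm².
For a solid circular section, d ≥ √(4A/π) = 21.91 mm.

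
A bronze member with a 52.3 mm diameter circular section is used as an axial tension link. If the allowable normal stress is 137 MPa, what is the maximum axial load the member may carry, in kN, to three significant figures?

294 kN

A = 2148 mm².
P_max = σ_allow · A = 137 · 2148 = 294300 N = 294.3 kN.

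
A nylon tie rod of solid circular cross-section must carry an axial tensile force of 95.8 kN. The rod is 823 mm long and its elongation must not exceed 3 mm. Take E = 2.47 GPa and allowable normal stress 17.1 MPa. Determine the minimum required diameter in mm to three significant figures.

116 mm

Required area A ≥ P/σ_allow = 95800/17.1 = 5602 mm².
For a solid circular section, d ≥ √(4A/π) = 84.46 mm.
Elongation limit: A ≥ PL/(Eδ_allow) = 95800·823/(2470·3) = 10640 mm² ⇒ d ≥ 116.4 mm.
The elongation limit governs.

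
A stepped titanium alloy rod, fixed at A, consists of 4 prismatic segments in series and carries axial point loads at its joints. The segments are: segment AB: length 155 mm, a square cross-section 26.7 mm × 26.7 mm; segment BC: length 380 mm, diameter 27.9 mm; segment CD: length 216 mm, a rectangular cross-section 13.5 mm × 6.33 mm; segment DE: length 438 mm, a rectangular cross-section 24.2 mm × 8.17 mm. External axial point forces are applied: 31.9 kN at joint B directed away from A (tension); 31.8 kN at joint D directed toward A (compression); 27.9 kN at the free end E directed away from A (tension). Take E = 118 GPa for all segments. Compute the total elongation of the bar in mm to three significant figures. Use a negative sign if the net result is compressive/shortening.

0.471 mm

Internal axial forces (sectioning from the free end, tension +): N_DE = 27.9 kN, N_CD = -3.9 kN, N_BC = -3.9 kN, N_AB = 28 kN.
A_AB = 712.9 mm².
A_BC = 611.4 mm².
A_CD = 85.45 mm².
A_DE = 197.7 mm².
δ_AB = 28000·155/(712.9·118000) = 0.05159 mm
δ_BC = -3900·380/(611.4·118000) = -0.02054 mm
δ_CD = -3900·216/(85.45·118000) = -0.08354 mm
δ_DE = 27900·438/(197.7·118000) = 0.5238 mm
δ = Σδ_i = 0.4713 mm.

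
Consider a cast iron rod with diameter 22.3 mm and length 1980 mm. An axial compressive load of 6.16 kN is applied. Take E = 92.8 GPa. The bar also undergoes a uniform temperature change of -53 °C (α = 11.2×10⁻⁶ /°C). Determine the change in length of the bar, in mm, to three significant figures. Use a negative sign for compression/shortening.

A = 390.6 mm².
δ_mech = NL/(AE) = -6160·1980/(390.6·92800) = -0.3365 mm.
δ_thermal = αLΔT = 11.2e-6·1980·-53 = -1.175 mm.
δ = δ_mech + δ_thermal = -1.512 mm.

-1.51 mm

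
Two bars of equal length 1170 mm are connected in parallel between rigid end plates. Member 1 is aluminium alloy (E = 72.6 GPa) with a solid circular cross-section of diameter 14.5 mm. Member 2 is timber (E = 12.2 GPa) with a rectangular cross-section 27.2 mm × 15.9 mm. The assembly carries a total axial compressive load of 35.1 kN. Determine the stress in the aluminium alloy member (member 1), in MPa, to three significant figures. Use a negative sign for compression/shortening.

A_1 = 165.1 mm².
A_2 = 432.5 mm².
Equal strain + equilibrium ⇒ each member carries load in proportion to AE: A₁E₁ = 11990000 N, A₂E₂ = 5276000 N, ΣAE = 17260000 N.
σ₁ = P·E₁/ΣAE = -35100·72600/17260000 = -147.6 MPa.

-148 MPa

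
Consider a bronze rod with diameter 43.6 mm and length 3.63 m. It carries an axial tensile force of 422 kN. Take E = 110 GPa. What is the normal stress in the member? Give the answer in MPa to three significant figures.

A = 1493 mm².
σ = N/A = 422000/1493 = 282.7 MPa.

283 MPa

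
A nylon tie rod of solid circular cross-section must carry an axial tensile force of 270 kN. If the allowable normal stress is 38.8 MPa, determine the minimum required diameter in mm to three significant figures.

Required area A ≥ P/σ_allow = 270000/38.8 = 6959 mm².
For a solid circular section, d ≥ √(4A/π) = 94.13 mm.

94.1 mm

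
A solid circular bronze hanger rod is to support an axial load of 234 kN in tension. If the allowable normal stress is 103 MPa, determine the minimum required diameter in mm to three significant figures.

53.8 mm

Required area A ≥ P/σ_allow = 234000/103 = 2272 mm².
For a solid circular section, d ≥ √(4A/π) = 53.78 mm.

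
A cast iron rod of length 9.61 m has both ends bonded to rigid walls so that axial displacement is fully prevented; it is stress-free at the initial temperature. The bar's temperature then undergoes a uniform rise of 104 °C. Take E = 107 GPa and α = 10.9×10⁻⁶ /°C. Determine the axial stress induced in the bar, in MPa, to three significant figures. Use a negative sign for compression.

-121 MPa

Free thermal expansion αLΔT = 10.9e-6 · 9610 · 104 = 10.89 mm.
The walls impose strain ε = −(10.89)/9610 = -1.1336e-03; σ = Eε = 107000 · -1.1336e-03 = -121.3 MPa.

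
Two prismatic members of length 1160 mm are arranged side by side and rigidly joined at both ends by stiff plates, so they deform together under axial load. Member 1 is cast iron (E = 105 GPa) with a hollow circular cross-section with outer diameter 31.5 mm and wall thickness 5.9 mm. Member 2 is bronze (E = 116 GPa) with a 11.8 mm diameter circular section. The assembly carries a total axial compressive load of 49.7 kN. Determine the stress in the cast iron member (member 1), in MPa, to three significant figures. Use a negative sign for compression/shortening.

A_1 = 474.5 mm².
A_2 = 109.4 mm².
Equal strain + equilibrium ⇒ each member carries load in proportion to AE: A₁E₁ = 49820000 N, A₂E₂ = 12690000 N, ΣAE = 62510000 N.
σ₁ = P·E₁/ΣAE = -49700·105000/62510000 = -83.48 MPa.

-83.5 MPa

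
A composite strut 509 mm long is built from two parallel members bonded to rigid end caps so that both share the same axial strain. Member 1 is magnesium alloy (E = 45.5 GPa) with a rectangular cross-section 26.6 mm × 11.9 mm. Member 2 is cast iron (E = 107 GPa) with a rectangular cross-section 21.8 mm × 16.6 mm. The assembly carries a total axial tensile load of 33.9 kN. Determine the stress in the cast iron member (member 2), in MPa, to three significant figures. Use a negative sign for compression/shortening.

68.3 MPa

A_1 = 316.5 mm².
A_2 = 361.9 mm².
Equal strain + equilibrium ⇒ each member carries load in proportion to AE: A₁E₁ = 14400000 N, A₂E₂ = 38720000 N, ΣAE = 53120000 N.
σ₂ = P·E₂/ΣAE = 33900·107000/53120000 = 68.28 MPa.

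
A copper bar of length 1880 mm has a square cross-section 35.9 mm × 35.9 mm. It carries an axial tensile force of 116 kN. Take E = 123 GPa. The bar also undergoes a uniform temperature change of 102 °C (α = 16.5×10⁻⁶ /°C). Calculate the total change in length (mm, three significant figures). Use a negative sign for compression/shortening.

A = 1289 mm².
δ_mech = NL/(AE) = 116000·1880/(1289·123000) = 1.376 mm.
δ_thermal = αLΔT = 16.5e-6·1880·102 = 3.164 mm.
δ = δ_mech + δ_thermal = 4.54 mm.

4.54 mm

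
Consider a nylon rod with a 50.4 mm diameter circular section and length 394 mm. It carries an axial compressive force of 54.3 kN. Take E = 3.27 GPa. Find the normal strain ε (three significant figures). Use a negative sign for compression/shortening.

-0.00832

A = 1995 mm².
σ = N/A = -27.22 MPa; ε = σ/E = -27.22/3270 = -8.323e-03.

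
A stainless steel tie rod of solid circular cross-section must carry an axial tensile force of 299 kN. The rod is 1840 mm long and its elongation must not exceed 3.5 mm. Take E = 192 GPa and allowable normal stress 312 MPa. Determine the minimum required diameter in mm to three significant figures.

34.9 mm

Required area A ≥ P/σ_allow = 299000/312 = 958.3 mm².
For a solid circular section, d ≥ √(4A/π) = 34.93 mm.
Elongation limit: A ≥ PL/(Eδ_allow) = 299000·1840/(192000·3.5) = 818.7 mm² ⇒ d ≥ 32.29 mm.
The stress limit governs.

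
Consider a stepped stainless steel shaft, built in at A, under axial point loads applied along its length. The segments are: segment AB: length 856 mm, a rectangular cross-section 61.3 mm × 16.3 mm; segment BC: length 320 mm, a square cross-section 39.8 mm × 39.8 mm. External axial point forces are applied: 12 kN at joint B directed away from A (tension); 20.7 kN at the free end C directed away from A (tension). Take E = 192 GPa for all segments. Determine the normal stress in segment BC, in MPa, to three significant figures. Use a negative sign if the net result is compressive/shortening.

Internal axial forces (sectioning from the free end, tension +): N_BC = 20.7 kN, N_AB = 32.7 kN.
A_BC = 1584 mm².
σ_BC = N_BC/A_BC = 20700/1584 = 13.07 MPa.

13.1 MPa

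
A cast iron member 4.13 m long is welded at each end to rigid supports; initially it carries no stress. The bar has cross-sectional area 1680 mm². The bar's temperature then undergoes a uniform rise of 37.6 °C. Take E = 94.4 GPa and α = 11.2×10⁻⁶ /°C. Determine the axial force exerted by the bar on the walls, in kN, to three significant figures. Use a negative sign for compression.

-66.8 kN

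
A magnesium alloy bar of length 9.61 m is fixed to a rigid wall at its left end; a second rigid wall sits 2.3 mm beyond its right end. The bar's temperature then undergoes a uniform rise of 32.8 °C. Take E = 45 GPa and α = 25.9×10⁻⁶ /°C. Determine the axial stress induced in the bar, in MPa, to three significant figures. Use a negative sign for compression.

Free thermal expansion αLΔT = 25.9e-6 · 9610 · 32.8 = 8.164 mm.
The walls engage after the gap closes; constrained expansion = 8.164 − 2.3 = 5.864 mm.
The walls impose strain ε = −(5.864)/9610 = -6.1019e-04; σ = Eε = 45000 · -6.1019e-04 = -27.46 MPa.

-27.5 MPa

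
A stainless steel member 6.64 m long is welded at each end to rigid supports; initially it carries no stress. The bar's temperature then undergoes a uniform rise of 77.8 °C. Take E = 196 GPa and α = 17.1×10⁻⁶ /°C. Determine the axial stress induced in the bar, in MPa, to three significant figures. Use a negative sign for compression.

Free thermal expansion αLΔT = 17.1e-6 · 6640 · 77.8 = 8.834 mm.
The walls impose strain ε = −(8.834)/6640 = -1.3304e-03; σ = Eε = 196000 · -1.3304e-03 = -260.8 MPa.

-261 MPa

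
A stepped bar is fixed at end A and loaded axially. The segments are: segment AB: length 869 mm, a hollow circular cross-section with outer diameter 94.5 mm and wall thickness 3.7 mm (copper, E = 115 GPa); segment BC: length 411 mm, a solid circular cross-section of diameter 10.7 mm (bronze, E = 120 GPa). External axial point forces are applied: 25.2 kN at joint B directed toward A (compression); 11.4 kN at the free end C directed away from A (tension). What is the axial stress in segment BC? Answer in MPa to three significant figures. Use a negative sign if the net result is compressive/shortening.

Internal axial forces (sectioning from the free end, tension +): N_BC = 11.4 kN, N_AB = -13.8 kN.
A_BC = 89.92 mm².
σ_BC = N_BC/A_BC = 11400/89.92 = 126.8 MPa.

127 MPa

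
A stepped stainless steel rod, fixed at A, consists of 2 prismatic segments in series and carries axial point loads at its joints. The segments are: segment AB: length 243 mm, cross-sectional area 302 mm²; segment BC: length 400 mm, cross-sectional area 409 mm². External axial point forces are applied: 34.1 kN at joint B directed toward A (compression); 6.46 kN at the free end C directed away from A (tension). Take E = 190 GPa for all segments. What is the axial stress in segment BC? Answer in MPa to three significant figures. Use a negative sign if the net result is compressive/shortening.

15.8 MPa

Internal axial forces (sectioning from the free end, tension +): N_BC = 6.46 kN, N_AB = -27.64 kN.
σ_BC = N_BC/A_BC = 6460/409 = 15.79 MPa.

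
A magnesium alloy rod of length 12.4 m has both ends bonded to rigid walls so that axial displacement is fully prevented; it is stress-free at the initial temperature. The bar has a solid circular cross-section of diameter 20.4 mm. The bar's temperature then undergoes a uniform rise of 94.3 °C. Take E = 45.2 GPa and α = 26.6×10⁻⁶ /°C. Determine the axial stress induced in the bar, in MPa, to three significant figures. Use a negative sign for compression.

Free thermal expansion αLΔT = 26.6e-6 · 12400 · 94.3 = 31.1 mm.
The walls impose strain ε = −(31.1)/12400 = -2.5084e-03; σ = Eε = 45200 · -2.5084e-03 = -113.4 MPa.

-113 MPa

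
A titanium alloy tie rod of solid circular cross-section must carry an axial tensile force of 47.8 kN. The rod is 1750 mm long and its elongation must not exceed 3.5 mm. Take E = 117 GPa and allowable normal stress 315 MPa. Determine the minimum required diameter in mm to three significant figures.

16.1 mm

Required area A ≥ P/σ_allow = 47800/315 = 151.7 mm².
For a solid circular section, d ≥ √(4A/π) = 13.9 mm.
Elongation limit: A ≥ PL/(Eδ_allow) = 47800·1750/(117000·3.5) = 204.3 mm² ⇒ d ≥ 16.13 mm.
The elongation limit governs.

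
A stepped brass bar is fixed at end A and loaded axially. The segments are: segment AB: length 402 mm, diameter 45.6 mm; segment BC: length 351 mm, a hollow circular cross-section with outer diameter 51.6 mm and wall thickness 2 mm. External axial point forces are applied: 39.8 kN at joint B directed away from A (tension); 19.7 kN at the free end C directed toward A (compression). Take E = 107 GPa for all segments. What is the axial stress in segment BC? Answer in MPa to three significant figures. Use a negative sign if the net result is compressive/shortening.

Internal axial forces (sectioning from the free end, tension +): N_BC = -19.7 kN, N_AB = 20.1 kN.
A_BC = 311.6 mm².
σ_BC = N_BC/A_BC = -19700/311.6 = -63.21 MPa.

-63.2 MPa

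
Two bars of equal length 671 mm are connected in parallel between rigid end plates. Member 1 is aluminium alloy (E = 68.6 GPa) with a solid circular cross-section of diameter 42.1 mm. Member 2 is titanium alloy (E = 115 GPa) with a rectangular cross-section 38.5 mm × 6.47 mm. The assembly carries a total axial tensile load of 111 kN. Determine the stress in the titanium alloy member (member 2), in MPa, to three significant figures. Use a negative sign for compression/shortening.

103 MPa

A_1 = 1392 mm².
A_2 = 249.1 mm².
Equal strain + equilibrium ⇒ each member carries load in proportion to AE: A₁E₁ = 95490000 N, A₂E₂ = 28650000 N, ΣAE = 124100000 N.
σ₂ = P·E₂/ΣAE = 111000·115000/124100000 = 102.8 MPa.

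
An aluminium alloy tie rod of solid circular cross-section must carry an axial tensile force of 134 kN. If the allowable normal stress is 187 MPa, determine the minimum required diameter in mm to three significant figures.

30.2 mm

Required area A ≥ P/σ_allow = 134000/187 = 716.6 mm².
For a solid circular section, d ≥ √(4A/π) = 30.21 mm.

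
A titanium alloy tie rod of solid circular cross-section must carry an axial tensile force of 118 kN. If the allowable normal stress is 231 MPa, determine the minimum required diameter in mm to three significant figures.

Required area A ≥ P/σ_allow = 118000/231 = 510.8 mm².
For a solid circular section, d ≥ √(4A/π) = 25.5 mm.

25.5 mm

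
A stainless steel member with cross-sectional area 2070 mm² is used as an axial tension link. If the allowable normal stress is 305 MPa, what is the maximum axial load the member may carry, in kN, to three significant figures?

P_max = σ_allow · A = 305 · 2070 = 631400 N = 631.4 kN.

631 kN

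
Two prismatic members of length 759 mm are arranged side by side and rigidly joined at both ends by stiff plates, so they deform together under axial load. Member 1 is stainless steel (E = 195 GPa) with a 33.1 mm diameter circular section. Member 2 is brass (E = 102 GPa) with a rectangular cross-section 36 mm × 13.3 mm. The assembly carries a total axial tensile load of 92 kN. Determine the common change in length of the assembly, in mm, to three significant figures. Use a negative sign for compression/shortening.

A_1 = 860.5 mm².
A_2 = 478.8 mm².
Equal strain + equilibrium ⇒ each member carries load in proportion to AE: A₁E₁ = 167800000 N, A₂E₂ = 48840000 N, ΣAE = 216600000 N.
δ = PL/ΣAE = 92000·759/216600000 = 0.3223 mm.

0.322 mm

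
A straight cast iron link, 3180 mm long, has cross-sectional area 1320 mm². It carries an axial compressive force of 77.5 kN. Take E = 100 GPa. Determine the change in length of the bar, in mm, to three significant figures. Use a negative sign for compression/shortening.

-1.87 mm

δ_mech = NL/(AE) = -77500·3180/(1320·100000) = -1.867 mm.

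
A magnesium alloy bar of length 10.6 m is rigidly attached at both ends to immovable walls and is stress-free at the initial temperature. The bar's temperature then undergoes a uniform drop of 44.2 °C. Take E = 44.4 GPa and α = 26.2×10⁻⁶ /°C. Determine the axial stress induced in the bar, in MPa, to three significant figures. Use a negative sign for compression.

51.4 MPa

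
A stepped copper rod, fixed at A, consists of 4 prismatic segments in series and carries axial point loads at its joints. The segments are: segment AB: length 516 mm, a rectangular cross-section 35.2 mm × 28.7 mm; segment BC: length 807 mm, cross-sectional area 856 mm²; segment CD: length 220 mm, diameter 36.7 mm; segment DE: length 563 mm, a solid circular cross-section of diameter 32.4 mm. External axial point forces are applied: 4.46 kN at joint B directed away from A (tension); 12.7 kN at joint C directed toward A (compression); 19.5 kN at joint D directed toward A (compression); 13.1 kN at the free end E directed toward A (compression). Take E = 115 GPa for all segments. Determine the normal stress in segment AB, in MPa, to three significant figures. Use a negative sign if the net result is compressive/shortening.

-40.4 MPa

Internal axial forces (sectioning from the free end, tension +): N_DE = -13.1 kN, N_CD = -32.6 kN, N_BC = -45.3 kN, N_AB = -40.84 kN.
A_AB = 1010 mm².
σ_AB = N_AB/A_AB = -40840/1010 = -40.43 MPa.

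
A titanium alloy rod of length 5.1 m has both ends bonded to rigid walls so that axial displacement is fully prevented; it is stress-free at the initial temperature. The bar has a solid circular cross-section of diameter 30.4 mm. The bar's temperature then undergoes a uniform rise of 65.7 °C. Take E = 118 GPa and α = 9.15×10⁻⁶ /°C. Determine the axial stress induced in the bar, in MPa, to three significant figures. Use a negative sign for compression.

Free thermal expansion αLΔT = 9.15e-6 · 5100 · 65.7 = 3.066 mm.
The walls impose strain ε = −(3.066)/5100 = -6.0116e-04; σ = Eε = 118000 · -6.0116e-04 = -70.94 MPa.

-70.9 MPa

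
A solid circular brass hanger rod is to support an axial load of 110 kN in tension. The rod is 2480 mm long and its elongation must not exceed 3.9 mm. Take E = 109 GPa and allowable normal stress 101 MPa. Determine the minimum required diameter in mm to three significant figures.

Required area A ≥ P/σ_allow = 110000/101 = 1089 mm².
For a solid circular section, d ≥ √(4A/π) = 37.24 mm.
Elongation limit: A ≥ PL/(Eδ_allow) = 110000·2480/(109000·3.9) = 641.7 mm² ⇒ d ≥ 28.58 mm.
The stress limit governs.

37.2 mm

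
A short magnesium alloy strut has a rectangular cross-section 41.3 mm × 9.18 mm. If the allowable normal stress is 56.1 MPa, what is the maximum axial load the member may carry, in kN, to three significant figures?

21.3 kN

A = 379.1 mm².
P_max = σ_allow · A = 56.1 · 379.1 = 21270 N = 21.27 kN.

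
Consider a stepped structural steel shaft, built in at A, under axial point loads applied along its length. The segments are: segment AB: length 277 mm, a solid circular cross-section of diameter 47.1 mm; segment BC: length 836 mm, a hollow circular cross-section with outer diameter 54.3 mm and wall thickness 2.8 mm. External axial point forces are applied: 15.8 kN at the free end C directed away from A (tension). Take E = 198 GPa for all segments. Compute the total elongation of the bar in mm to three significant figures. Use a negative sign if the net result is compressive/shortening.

0.160 mm

Internal axial forces (sectioning from the free end, tension +): N_BC = 15.8 kN, N_AB = 15.8 kN.
A_AB = 1742 mm².
A_BC = 453 mm².
δ_AB = 15800·277/(1742·198000) = 0.01269 mm
δ_BC = 15800·836/(453·198000) = 0.1473 mm
δ = Σδ_i = 0.1599 mm.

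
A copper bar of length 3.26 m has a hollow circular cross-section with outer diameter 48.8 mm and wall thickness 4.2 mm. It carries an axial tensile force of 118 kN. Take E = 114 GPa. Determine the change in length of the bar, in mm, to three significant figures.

5.73 mm

A = 588.5 mm².
δ_mech = NL/(AE) = 118000·3260/(588.5·114000) = 5.734 mm.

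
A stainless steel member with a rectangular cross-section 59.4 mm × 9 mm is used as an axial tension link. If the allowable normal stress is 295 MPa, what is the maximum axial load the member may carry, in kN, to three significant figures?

A = 534.6 mm².
P_max = σ_allow · A = 295 · 534.6 = 157700 N = 157.7 kN.

158 kN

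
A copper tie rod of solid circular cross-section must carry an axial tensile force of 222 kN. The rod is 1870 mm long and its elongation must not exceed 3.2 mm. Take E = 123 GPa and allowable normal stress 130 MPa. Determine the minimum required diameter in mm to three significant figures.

Required area A ≥ P/σ_allow = 222000/130 = 1708 mm².
For a solid circular section, d ≥ √(4A/π) = 46.63 mm.
Elongation limit: A ≥ PL/(Eδ_allow) = 222000·1870/(123000·3.2) = 1055 mm² ⇒ d ≥ 36.65 mm.
The stress limit governs.

46.6 mm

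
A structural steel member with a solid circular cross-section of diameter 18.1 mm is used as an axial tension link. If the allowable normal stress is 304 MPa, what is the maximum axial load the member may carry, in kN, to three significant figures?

A = 257.3 mm².
P_max = σ_allow · A = 304 · 257.3 = 78220 N = 78.22 kN.

78.2 kN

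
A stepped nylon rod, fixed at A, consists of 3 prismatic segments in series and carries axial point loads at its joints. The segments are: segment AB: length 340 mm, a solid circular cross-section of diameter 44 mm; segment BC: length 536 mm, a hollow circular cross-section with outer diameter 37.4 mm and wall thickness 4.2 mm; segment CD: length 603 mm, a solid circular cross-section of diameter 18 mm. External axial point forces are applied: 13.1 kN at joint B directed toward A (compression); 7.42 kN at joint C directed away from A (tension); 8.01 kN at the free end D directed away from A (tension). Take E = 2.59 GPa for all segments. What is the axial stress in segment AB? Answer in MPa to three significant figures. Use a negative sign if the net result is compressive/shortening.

1.53 MPa

Internal axial forces (sectioning from the free end, tension +): N_CD = 8.01 kN, N_BC = 15.43 kN, N_AB = 2.33 kN.
A_AB = 1521 mm².
σ_AB = N_AB/A_AB = 2330/1521 = 1.532 MPa.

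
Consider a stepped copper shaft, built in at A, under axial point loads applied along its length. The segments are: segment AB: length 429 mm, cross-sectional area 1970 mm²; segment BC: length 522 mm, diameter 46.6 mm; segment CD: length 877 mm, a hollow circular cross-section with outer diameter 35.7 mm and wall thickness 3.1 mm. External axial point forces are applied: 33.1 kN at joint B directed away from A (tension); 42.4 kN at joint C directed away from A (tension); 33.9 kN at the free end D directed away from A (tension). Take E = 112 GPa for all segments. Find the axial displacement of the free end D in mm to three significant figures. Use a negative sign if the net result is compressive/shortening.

1.26 mm

Internal axial forces (sectioning from the free end, tension +): N_CD = 33.9 kN, N_BC = 76.3 kN, N_AB = 109.4 kN.
A_BC = 1706 mm².
A_CD = 317.5 mm².
δ_AB = 109400·429/(1970·112000) = 0.2127 mm
δ_BC = 76300·522/(1706·112000) = 0.2085 mm
δ_CD = 33900·877/(317.5·112000) = 0.8361 mm
δ = Σδ_i = 1.257 mm.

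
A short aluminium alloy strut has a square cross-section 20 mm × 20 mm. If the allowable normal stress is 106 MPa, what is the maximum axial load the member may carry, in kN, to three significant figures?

42.4 kN

A = 400 mm².
P_max = σ_allow · A = 106 · 400 = 42400 N = 42.4 kN.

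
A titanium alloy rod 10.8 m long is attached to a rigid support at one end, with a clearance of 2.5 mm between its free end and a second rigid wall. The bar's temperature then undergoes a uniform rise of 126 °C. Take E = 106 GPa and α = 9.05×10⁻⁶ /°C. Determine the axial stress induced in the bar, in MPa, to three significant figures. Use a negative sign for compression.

Free thermal expansion αLΔT = 9.05e-6 · 10800 · 126 = 12.32 mm.
The walls engage after the gap closes; constrained expansion = 12.32 − 2.5 = 9.815 mm.
The walls impose strain ε = −(9.815)/10800 = -9.0882e-04; σ = Eε = 106000 · -9.0882e-04 = -96.33 MPa.

-96.3 MPa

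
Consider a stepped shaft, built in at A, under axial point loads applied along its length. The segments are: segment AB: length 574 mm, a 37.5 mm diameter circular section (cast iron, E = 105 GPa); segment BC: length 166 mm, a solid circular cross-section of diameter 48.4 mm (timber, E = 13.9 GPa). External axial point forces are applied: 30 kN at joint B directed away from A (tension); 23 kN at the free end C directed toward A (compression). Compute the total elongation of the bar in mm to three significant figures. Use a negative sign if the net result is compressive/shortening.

Internal axial forces (sectioning from the free end, tension +): N_BC = -23 kN, N_AB = 7 kN.
A_AB = 1104 mm².
A_BC = 1840 mm².
δ_AB = 7000·574/(1104·105000) = 0.03465 mm
δ_BC = -23000·166/(1840·13900) = -0.1493 mm
δ = Σδ_i = -0.1146 mm.

-0.115 mm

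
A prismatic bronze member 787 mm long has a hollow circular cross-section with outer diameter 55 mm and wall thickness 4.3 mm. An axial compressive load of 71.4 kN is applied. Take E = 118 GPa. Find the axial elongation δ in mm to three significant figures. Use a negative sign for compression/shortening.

-0.695 mm

A = 684.9 mm².
δ_mech = NL/(AE) = -71400·787/(684.9·118000) = -0.6953 mm.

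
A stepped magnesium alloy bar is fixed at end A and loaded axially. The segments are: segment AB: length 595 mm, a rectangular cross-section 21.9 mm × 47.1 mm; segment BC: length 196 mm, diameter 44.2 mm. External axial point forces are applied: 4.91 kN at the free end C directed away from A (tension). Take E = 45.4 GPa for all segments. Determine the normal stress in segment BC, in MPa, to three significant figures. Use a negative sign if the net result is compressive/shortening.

3.20 MPa

Internal axial forces (sectioning from the free end, tension +): N_BC = 4.91 kN, N_AB = 4.91 kN.
A_BC = 1534 mm².
σ_BC = N_BC/A_BC = 4910/1534 = 3.2 MPa.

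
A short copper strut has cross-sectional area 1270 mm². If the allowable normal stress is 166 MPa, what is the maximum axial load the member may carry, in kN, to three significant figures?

P_max = σ_allow · A = 166 · 1270 = 210800 N = 210.8 kN.

211 kN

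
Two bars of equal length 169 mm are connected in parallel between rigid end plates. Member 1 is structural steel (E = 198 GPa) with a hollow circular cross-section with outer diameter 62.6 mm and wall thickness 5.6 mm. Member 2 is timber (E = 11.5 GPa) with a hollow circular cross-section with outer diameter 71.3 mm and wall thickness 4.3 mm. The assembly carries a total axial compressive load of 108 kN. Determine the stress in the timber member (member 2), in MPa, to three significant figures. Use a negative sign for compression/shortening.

-5.94 MPa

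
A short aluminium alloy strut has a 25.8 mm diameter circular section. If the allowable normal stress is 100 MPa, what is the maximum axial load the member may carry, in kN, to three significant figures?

52.3 kN

A = 522.8 mm².
P_max = σ_allow · A = 100 · 522.8 = 52280 N = 52.28 kN.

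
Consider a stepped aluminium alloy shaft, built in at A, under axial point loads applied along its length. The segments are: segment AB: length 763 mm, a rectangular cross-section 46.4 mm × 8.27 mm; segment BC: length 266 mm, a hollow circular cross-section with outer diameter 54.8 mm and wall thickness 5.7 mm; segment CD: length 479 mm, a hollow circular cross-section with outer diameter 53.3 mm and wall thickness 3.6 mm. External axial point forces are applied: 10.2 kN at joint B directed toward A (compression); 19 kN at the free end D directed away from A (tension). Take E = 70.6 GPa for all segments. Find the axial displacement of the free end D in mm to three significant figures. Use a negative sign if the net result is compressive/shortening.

Internal axial forces (sectioning from the free end, tension +): N_CD = 19 kN, N_BC = 19 kN, N_AB = 8.8 kN.
A_AB = 383.7 mm².
A_BC = 879.2 mm².
A_CD = 562.1 mm².
δ_AB = 8800·763/(383.7·70600) = 0.2478 mm
δ_BC = 19000·266/(879.2·70600) = 0.08142 mm
δ_CD = 19000·479/(562.1·70600) = 0.2293 mm
δ = Σδ_i = 0.5586 mm.

0.559 mm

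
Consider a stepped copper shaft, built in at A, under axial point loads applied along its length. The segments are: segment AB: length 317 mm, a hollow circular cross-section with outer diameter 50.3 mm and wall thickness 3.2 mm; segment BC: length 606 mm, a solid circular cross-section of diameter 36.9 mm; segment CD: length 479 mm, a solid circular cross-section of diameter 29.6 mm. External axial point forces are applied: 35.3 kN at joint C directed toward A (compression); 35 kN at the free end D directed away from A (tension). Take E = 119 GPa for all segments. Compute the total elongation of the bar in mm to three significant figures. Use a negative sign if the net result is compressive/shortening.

Internal axial forces (sectioning from the free end, tension +): N_CD = 35 kN, N_BC = -0.3 kN, N_AB = -0.3 kN.
A_AB = 473.5 mm².
A_BC = 1069 mm².
A_CD = 688.1 mm².
δ_AB = -300·317/(473.5·119000) = -0.001688 mm
δ_BC = -300·606/(1069·119000) = -0.001429 mm
δ_CD = 35000·479/(688.1·119000) = 0.2047 mm
δ = Σδ_i = 0.2016 mm.

0.202 mm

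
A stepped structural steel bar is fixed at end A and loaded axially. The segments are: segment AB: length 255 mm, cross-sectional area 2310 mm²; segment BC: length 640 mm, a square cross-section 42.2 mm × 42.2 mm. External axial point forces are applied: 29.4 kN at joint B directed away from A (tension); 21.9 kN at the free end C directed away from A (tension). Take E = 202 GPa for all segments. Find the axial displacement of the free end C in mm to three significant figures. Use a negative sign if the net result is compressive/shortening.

0.0670 mm

Internal axial forces (sectioning from the free end, tension +): N_BC = 21.9 kN, N_AB = 51.3 kN.
A_BC = 1781 mm².
δ_AB = 51300·255/(2310·202000) = 0.02803 mm
δ_BC = 21900·640/(1781·202000) = 0.03896 mm
δ = Σδ_i = 0.067 mm.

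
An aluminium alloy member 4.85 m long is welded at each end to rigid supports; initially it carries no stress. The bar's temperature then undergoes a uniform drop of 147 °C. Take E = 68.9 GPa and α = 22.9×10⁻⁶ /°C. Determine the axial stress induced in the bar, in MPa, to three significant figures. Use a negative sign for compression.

232 MPa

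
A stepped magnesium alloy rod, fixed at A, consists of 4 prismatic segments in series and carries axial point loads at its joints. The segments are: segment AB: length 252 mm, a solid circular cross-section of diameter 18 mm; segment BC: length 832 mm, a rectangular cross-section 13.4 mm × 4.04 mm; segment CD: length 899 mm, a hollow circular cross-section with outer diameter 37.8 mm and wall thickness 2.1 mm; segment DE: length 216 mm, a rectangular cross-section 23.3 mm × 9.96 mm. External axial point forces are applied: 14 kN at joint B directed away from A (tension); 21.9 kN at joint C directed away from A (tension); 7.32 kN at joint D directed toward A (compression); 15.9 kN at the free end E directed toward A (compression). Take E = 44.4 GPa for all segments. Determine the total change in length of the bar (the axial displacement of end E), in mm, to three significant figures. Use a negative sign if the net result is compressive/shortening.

Internal axial forces (sectioning from the free end, tension +): N_DE = -15.9 kN, N_CD = -23.22 kN, N_BC = -1.32 kN, N_AB = 12.68 kN.
A_AB = 254.5 mm².
A_BC = 54.14 mm².
A_CD = 235.5 mm².
A_DE = 232.1 mm².
δ_AB = 12680·252/(254.5·44400) = 0.2828 mm
δ_BC = -1320·832/(54.14·44400) = -0.4569 mm
δ_CD = -23220·899/(235.5·44400) = -1.996 mm
δ_DE = -15900·216/(232.1·44400) = -0.3333 mm
δ = Σδ_i = -2.504 mm.

-2.50 mm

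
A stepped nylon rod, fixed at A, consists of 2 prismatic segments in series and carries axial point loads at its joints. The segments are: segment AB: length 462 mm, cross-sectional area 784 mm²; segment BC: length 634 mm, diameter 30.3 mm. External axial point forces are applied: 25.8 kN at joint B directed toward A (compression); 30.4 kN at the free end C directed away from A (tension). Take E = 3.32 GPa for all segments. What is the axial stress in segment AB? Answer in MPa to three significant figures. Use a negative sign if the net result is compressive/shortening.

5.87 MPa

Internal axial forces (sectioning from the free end, tension +): N_BC = 30.4 kN, N_AB = 4.6 kN.
σ_AB = N_AB/A_AB = 4600/784 = 5.867 MPa.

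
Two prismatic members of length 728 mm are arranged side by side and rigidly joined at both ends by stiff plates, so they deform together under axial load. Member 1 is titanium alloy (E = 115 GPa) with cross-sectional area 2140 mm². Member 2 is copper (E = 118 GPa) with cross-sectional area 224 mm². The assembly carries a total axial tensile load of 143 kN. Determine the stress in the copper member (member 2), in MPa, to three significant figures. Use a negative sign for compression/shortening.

61.9 MPa

Equal strain + equilibrium ⇒ each member carries load in proportion to AE: A₁E₁ = 246100000 N, A₂E₂ = 26430000 N, ΣAE = 272500000 N.
σ₂ = P·E₂/ΣAE = 143000·118000/272500000 = 61.92 MPa.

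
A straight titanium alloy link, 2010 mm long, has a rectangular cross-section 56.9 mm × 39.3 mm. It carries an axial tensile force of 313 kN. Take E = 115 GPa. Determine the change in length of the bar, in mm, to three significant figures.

A = 2236 mm².
δ_mech = NL/(AE) = 313000·2010/(2236·115000) = 2.446 mm.

2.45 mm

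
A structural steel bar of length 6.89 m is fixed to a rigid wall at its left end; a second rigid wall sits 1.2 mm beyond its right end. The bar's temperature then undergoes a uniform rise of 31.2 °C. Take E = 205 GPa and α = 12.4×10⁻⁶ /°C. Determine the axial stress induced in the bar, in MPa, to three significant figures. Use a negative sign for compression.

-43.6 MPa

Free thermal expansion αLΔT = 12.4e-6 · 6890 · 31.2 = 2.666 mm.
The walls engage after the gap closes; constrained expansion = 2.666 − 1.2 = 1.466 mm.
The walls impose strain ε = −(1.466)/6890 = -2.1271e-04; σ = Eε = 205000 · -2.1271e-04 = -43.61 MPa.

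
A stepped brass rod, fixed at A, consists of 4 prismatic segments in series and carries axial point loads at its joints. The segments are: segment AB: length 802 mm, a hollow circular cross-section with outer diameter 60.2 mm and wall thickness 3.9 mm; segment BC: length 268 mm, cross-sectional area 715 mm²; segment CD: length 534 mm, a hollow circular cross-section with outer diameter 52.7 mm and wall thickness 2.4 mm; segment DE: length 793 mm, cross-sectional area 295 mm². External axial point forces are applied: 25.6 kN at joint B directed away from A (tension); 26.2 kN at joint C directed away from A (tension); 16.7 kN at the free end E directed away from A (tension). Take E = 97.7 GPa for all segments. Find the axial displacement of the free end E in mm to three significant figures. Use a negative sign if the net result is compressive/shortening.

Internal axial forces (sectioning from the free end, tension +): N_DE = 16.7 kN, N_CD = 16.7 kN, N_BC = 42.9 kN, N_AB = 68.5 kN.
A_AB = 689.8 mm².
A_CD = 379.3 mm².
δ_AB = 68500·802/(689.8·97700) = 0.8152 mm
δ_BC = 42900·268/(715·97700) = 0.1646 mm
δ_CD = 16700·534/(379.3·97700) = 0.2407 mm
δ_DE = 16700·793/(295·97700) = 0.4595 mm
δ = Σδ_i = 1.68 mm.

1.68 mm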